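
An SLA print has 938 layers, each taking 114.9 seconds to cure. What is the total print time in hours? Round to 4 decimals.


t = 938 * 114.9 / 3600 = 29.9378 hrs


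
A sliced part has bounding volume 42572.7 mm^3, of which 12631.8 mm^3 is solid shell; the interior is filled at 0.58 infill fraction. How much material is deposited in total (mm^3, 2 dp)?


V_infill = (42572.7 - 12631.8) * 0.58 = 17365.72
V_total = 12631.8 + 17365.72 = 29997.52 mm^3


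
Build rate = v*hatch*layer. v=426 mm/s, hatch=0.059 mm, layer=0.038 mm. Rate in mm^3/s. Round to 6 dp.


Rate = 426 * 0.059 * 0.038 = 0.955092 mm^3/s


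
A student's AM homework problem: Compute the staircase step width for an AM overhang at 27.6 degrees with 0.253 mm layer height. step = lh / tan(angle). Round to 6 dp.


step = 0.253 / tan(27.6) = 0.483944 mm


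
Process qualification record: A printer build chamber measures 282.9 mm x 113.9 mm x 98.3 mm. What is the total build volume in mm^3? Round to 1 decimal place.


V = 282.9 * 113.9 * 98.3 = 3167453.1 mm^3


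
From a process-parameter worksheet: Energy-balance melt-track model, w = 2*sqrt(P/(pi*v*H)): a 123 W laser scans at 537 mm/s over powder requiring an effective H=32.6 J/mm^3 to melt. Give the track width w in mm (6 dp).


w = 2*sqrt(123/(pi*537*32.6)) = 0.094583 mm


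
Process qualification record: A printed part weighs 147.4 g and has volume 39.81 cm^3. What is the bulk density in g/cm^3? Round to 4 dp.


rho = 147.4 / 39.81 = 3.7026 g/cm^3


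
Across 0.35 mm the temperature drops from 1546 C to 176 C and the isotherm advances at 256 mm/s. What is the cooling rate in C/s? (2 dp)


G = (1546-176)/0.35 = 3914.28571429 C/mm
CR = 3914.28571429 * 256 = 1002057.14 C/s


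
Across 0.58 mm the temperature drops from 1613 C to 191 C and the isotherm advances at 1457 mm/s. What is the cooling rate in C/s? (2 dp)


G = (1613-191)/0.58 = 2451.72413793 C/mm
CR = 2451.72413793 * 1457 = 3572162.07 C/s


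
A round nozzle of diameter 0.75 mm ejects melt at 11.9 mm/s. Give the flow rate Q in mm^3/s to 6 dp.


A = pi*(0.75/2)^2 = 0.44178647 mm^2
Q = 0.44178647 * 11.9 = 5.257259 mm^3/s


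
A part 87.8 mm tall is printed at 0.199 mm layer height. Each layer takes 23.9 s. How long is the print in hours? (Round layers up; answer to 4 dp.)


Layers = ceil(87.8/0.199) = 442
t = 442 * 23.9 / 3600 = 2.9344 hrs


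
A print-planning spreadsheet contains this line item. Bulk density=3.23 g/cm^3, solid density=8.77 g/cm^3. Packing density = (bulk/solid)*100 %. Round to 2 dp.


Packing = (3.23/8.77)*100 = 36.83 %


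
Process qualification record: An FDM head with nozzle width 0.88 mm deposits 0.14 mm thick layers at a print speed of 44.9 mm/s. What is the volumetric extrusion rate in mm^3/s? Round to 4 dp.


Rate = 0.88 * 0.14 * 44.9 = 5.5317 mm^3/s


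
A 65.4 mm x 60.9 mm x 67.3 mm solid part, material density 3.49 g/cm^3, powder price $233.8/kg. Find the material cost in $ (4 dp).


V = 65.4 * 60.9 * 67.3 = 268046.478 mm^3 = 268.046478 cm^3
Mass = 268.046478 * 3.49 / 1000 = 0.93548221 kg
Cost = 0.93548221 * 233.8 = 218.7157 $


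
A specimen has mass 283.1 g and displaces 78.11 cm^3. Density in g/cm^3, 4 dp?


rho = 283.1 / 78.11 = 3.6244 g/cm^3


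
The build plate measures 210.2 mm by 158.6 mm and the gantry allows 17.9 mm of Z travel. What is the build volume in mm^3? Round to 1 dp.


V = 210.2 * 158.6 * 17.9 = 596745.2 mm^3


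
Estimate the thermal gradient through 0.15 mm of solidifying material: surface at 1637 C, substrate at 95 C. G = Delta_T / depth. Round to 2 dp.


G = (1637-95)/0.15 = 10280.0 C/mm


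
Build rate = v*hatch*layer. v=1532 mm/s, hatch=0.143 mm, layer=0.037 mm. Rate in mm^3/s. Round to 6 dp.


Rate = 1532 * 0.143 * 0.037 = 8.105812 mm^3/s


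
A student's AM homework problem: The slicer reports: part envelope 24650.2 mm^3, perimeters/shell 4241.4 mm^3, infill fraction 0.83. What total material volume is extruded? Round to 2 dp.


V_infill = (24650.2 - 4241.4) * 0.83 = 16939.3
V_total = 4241.4 + 16939.3 = 21180.7 mm^3


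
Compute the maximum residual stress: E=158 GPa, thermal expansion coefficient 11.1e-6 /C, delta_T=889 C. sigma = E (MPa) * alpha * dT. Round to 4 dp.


sigma = 158*1000 * 11.1e-6 * 889 = 1559.1282 MPa


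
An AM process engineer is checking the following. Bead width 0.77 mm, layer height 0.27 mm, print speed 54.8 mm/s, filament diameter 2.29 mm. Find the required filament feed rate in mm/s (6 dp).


Q = 0.77 * 0.27 * 54.8 = 11.39292 mm^3/s
A_fil = pi*(2.29/2)^2 = 4.11870651 mm^2
v_feed = 11.39292 / 4.11870651 = 2.76614 mm/s


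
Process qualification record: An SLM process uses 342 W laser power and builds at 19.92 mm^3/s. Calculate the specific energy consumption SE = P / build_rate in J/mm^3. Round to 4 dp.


SE = 342 / 19.92 = 17.1687 J/mm^3


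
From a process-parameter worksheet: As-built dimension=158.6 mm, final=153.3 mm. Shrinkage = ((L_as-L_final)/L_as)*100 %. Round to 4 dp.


Shrinkage = ((158.6-153.3)/158.6)*100 = 3.3417 %


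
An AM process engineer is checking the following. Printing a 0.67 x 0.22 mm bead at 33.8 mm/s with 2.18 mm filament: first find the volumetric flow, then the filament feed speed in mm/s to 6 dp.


Q = 0.67 * 0.22 * 33.8 = 4.98212 mm^3/s
A_fil = pi*(2.18/2)^2 = 3.73252623 mm^2
v_feed = 4.98212 / 3.73252623 = 1.334785 mm/s


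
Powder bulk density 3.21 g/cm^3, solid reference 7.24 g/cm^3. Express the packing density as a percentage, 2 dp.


Packing = (3.21/7.24)*100 = 44.34 %


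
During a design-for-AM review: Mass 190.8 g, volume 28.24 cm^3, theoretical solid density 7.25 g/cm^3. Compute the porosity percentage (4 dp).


rho_part = 190.8 / 28.24 = 6.75637394 g/cm^3
Porosity = (1 - 6.75637394/7.25)*100 = 6.8086 %


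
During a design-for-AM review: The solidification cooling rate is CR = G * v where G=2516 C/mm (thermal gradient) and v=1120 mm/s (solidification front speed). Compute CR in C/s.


CR = 2516 * 1120 = 2817920 C/s


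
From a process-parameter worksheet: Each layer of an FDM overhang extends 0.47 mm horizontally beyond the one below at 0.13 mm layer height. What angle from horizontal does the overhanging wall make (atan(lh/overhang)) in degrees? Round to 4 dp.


angle = atan(0.13/0.47) = 15.4612 degrees


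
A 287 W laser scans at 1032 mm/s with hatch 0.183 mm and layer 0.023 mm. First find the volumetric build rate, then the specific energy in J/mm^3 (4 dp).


Build rate = 1032 * 0.183 * 0.023 = 4.343688 mm^3/s
SE = 287 / 4.343688 = 66.0729 J/mm^3


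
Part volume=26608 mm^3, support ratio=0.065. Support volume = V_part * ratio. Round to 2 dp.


V_support = 26608 * 0.065 = 1729.52 mm^3


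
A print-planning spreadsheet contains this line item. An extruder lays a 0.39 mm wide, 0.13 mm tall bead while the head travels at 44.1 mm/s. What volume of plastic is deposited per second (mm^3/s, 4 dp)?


Rate = 0.39 * 0.13 * 44.1 = 2.2359 mm^3/s


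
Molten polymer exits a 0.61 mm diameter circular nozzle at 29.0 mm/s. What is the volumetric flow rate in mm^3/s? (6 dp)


A = pi*(0.61/2)^2 = 0.29224666 mm^2
Q = 0.29224666 * 29.0 = 8.475153 mm^3/s


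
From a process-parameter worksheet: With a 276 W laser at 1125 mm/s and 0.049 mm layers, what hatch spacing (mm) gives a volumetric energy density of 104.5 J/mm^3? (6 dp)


h = 276 / (104.5*1125*0.049) = 0.047912 mm


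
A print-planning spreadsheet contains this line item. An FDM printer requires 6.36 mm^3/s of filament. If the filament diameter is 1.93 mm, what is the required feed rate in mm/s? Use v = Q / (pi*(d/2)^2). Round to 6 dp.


A = pi*(1.93/2)^2 = 2.92553
v = 6.36 / 2.92553 = 2.173965 mm/s


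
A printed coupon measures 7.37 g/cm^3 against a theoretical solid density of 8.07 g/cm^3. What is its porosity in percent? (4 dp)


Porosity = (1-7.37/8.07)*100 = 8.6741 %


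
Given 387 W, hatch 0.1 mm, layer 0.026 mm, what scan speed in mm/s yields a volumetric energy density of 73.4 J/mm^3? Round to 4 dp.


v = 387 / (73.4*0.1*0.026) = 2027.8768 mm/s


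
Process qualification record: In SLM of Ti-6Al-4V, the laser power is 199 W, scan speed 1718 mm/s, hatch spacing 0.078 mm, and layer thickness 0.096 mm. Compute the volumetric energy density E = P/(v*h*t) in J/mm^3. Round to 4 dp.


E = 199 / (1718*0.078*0.096) = 15.4691 J/mm^3


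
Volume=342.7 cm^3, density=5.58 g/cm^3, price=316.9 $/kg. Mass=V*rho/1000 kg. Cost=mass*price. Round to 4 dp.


Mass = 342.7*5.58/1000 = 1.912266 kg
Cost = 1.912266 * 316.9 = 605.9971 $


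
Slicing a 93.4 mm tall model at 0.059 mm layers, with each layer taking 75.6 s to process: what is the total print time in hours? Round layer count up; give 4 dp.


Layers = ceil(93.4/0.059) = 1584
t = 1584 * 75.6 / 3600 = 33.264 hrs


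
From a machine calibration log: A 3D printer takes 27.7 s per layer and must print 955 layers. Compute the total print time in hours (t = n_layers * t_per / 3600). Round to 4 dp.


t = 955 * 27.7 / 3600 = 7.3482 hrs


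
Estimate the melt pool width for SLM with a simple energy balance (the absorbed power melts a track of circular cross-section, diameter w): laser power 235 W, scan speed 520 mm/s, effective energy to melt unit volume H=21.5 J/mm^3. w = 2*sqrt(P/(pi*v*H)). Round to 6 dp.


w = 2*sqrt(235/(pi*520*21.5)) = 0.163594 mm


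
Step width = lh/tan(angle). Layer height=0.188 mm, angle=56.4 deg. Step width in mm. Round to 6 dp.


step = 0.188 / tan(56.4) = 0.124907 mm


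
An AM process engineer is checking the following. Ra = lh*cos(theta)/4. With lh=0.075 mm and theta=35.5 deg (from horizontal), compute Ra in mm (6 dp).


Ra = 0.075 * cos(35.5) / 4 = 0.015265 mm


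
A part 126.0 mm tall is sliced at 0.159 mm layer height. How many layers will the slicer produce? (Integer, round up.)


Layers = ceil(126.0/0.159) = 793


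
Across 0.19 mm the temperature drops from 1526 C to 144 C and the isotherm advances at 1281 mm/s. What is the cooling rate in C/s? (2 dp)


G = (1526-144)/0.19 = 7273.68421053 C/mm
CR = 7273.68421053 * 1281 = 9317589.47 C/s


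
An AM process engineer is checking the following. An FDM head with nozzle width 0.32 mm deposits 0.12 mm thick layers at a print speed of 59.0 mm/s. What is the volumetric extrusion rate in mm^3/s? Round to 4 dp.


Rate = 0.32 * 0.12 * 59.0 = 2.2656 mm^3/s


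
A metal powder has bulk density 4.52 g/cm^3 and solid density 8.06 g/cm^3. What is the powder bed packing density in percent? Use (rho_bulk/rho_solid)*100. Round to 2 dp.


Packing = (4.52/8.06)*100 = 56.08 %


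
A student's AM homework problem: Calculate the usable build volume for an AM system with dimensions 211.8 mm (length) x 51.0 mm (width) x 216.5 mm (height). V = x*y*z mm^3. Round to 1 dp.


V = 211.8 * 51.0 * 216.5 = 2338589.7 mm^3


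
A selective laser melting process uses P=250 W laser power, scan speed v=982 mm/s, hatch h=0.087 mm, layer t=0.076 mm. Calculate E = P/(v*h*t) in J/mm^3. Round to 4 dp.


E = 250 / (982*0.087*0.076) = 38.5031 J/mm^3


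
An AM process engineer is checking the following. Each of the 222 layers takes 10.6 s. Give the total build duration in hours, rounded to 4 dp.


t = 222 * 10.6 / 3600 = 0.6537 hrs


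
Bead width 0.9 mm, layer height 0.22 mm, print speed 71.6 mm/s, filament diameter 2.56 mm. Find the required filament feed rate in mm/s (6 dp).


Q = 0.9 * 0.22 * 71.6 = 14.1768 mm^3/s
A_fil = pi*(2.56/2)^2 = 5.1471854 mm^2
v_feed = 14.1768 / 5.1471854 = 2.754282 mm/s


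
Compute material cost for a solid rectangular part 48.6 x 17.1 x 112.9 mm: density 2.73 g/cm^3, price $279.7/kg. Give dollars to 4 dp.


V = 48.6 * 17.1 * 112.9 = 93826.674 mm^3 = 93.826674 cm^3
Mass = 93.826674 * 2.73 / 1000 = 0.25614682 kg
Cost = 0.25614682 * 279.7 = 71.6443 $


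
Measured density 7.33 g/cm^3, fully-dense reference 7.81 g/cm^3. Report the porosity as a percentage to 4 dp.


Porosity = (1-7.33/7.81)*100 = 6.146 %


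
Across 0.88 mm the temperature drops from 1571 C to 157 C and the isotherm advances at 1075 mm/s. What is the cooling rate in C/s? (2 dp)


G = (1571-157)/0.88 = 1606.81818182 C/mm
CR = 1606.81818182 * 1075 = 1727329.55 C/s


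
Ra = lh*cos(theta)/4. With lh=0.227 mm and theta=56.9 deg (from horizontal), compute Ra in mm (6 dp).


Ra = 0.227 * cos(56.9) / 4 = 0.030991 mm


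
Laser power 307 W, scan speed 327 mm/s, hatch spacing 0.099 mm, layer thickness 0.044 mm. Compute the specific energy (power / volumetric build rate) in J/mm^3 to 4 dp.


Build rate = 327 * 0.099 * 0.044 = 1.424412 mm^3/s
SE = 307 / 1.424412 = 215.5275 J/mm^3


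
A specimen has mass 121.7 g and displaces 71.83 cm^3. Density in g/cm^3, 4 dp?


rho = 121.7 / 71.83 = 1.6943 g/cm^3


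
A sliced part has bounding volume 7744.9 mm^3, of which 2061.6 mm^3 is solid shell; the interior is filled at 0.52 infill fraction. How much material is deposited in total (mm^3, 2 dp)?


V_infill = (7744.9 - 2061.6) * 0.52 = 2955.32
V_total = 2061.6 + 2955.32 = 5016.92 mm^3


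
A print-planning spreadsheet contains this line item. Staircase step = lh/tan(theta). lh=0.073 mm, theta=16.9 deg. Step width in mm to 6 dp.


step = 0.073 / tan(16.9) = 0.240271 mm


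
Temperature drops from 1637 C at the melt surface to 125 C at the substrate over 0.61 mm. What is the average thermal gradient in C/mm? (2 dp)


G = (1637-125)/0.61 = 2478.69 C/mm


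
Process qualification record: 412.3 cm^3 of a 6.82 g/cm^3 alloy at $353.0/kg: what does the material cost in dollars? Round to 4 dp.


Mass = 412.3*6.82/1000 = 2.811886 kg
Cost = 2.811886 * 353.0 = 992.5958 $


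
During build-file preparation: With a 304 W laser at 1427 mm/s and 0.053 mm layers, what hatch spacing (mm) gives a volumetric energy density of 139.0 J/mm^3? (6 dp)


h = 304 / (139.0*1427*0.053) = 0.028917 mm


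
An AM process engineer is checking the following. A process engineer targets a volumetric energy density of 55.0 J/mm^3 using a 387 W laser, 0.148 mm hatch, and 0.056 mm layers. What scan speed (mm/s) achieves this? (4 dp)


v = 387 / (55.0*0.148*0.056) = 848.9821 mm/s


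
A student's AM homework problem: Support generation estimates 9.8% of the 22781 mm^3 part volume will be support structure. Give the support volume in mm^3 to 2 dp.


V_support = 22781 * 0.098 = 2232.54 mm^3


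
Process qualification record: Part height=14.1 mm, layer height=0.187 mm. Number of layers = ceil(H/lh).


Layers = ceil(14.1/0.187) = 76


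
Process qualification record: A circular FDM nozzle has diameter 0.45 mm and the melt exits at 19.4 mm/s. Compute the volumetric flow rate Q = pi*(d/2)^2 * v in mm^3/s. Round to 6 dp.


A = pi*(0.45/2)^2 = 0.15904313 mm^2
Q = 0.15904313 * 19.4 = 3.085437 mm^3/s


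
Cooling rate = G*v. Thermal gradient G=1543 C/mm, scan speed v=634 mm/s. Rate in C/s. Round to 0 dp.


CR = 1543 * 634 = 978262 C/s


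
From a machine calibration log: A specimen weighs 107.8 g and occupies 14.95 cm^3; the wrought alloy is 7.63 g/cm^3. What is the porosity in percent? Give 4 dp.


rho_part = 107.8 / 14.95 = 7.21070234 g/cm^3
Porosity = (1 - 7.21070234/7.63)*100 = 5.4954 %


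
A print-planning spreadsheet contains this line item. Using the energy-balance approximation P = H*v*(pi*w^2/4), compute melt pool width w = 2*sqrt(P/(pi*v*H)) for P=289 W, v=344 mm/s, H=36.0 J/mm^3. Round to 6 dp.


w = 2*sqrt(289/(pi*344*36.0)) = 0.172375 mm


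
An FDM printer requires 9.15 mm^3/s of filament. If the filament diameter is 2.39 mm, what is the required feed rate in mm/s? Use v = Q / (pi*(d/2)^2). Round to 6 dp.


A = pi*(2.39/2)^2 = 4.486273
v = 9.15 / 4.486273 = 2.039555 mm/s


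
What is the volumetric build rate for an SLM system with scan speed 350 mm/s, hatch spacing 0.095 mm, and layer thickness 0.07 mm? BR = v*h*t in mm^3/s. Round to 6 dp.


Rate = 350 * 0.095 * 0.07 = 2.3275 mm^3/s


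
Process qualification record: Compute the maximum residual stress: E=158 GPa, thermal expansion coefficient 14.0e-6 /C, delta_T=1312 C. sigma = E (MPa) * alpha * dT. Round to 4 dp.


sigma = 158*1000 * 14.0e-6 * 1312 = 2902.144 MPa


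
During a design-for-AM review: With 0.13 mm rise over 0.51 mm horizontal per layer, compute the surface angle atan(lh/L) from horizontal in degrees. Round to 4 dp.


angle = atan(0.13/0.51) = 14.3003 degrees


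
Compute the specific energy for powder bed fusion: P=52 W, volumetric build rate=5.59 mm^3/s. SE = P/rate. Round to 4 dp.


SE = 52 / 5.59 = 9.3023 J/mm^3


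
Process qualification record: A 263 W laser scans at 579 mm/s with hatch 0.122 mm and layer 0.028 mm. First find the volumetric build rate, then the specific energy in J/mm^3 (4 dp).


Build rate = 579 * 0.122 * 0.028 = 1.977864 mm^3/s
SE = 263 / 1.977864 = 132.9717 J/mm^3


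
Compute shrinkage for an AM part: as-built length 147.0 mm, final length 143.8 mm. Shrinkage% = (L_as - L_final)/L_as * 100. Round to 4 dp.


Shrinkage = ((147.0-143.8)/147.0)*100 = 2.1769 %


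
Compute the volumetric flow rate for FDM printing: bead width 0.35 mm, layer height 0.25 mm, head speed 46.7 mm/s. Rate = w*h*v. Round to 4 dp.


Rate = 0.35 * 0.25 * 46.7 = 4.0863 mm^3/s


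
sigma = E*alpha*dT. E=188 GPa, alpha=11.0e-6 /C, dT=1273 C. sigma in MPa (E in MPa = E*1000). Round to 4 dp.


sigma = 188*1000 * 11.0e-6 * 1273 = 2632.564 MPa


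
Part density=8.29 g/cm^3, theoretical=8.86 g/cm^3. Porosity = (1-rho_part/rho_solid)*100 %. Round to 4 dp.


Porosity = (1-8.29/8.86)*100 = 6.4334 %


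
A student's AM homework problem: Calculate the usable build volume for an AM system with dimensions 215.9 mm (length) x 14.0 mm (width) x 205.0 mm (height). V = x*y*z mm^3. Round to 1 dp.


V = 215.9 * 14.0 * 205.0 = 619633.0 mm^3


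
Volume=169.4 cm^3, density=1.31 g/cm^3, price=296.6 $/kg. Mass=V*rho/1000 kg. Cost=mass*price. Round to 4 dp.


Mass = 169.4*1.31/1000 = 0.221914 kg
Cost = 0.221914 * 296.6 = 65.8197 $


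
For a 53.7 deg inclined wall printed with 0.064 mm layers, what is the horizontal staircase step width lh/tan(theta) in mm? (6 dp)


step = 0.064 / tan(53.7) = 0.047013 mm


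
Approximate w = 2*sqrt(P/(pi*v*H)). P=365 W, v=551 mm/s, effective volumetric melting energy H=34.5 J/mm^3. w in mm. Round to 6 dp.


w = 2*sqrt(365/(pi*551*34.5)) = 0.156357 mm


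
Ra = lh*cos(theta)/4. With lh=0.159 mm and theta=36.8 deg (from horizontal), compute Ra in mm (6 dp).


Ra = 0.159 * cos(36.8) / 4 = 0.031829 mm


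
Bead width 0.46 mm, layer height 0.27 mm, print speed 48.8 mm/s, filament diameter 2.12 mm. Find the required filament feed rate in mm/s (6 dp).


Q = 0.46 * 0.27 * 48.8 = 6.06096 mm^3/s
A_fil = pi*(2.12/2)^2 = 3.52989351 mm^2
v_feed = 6.06096 / 3.52989351 = 1.717038 mm/s


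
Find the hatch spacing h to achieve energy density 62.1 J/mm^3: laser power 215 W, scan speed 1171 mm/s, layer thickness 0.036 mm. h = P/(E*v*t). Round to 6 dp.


h = 215 / (62.1*1171*0.036) = 0.082127 mm


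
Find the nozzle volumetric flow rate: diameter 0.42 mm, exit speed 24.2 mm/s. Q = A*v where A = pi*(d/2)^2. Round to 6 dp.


A = pi*(0.42/2)^2 = 0.13854424 mm^2
Q = 0.13854424 * 24.2 = 3.352771 mm^3/s


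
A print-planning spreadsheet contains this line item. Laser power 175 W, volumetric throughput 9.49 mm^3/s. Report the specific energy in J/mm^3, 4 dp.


SE = 175 / 9.49 = 18.4405 J/mm^3


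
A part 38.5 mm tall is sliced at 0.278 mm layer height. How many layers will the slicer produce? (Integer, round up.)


Layers = ceil(38.5/0.278) = 139


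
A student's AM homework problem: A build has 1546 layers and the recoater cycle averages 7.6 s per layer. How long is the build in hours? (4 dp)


t = 1546 * 7.6 / 3600 = 3.2638 hrs


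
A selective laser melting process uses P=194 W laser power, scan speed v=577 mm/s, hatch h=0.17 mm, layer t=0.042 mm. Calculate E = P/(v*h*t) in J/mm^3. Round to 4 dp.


E = 194 / (577*0.17*0.042) = 47.0899 J/mm^3


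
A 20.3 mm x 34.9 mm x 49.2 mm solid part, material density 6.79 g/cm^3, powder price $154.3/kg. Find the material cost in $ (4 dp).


V = 20.3 * 34.9 * 49.2 = 34856.724 mm^3 = 34.856724 cm^3
Mass = 34.856724 * 6.79 / 1000 = 0.23667716 kg
Cost = 0.23667716 * 154.3 = 36.5193 $


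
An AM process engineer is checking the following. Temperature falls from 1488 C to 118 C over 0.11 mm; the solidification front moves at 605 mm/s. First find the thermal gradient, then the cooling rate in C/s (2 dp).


G = (1488-118)/0.11 = 12454.54545455 C/mm
CR = 12454.54545455 * 605 = 7535000.0 C/s


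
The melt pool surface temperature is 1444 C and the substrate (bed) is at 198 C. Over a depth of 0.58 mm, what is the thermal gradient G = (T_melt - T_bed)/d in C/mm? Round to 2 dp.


G = (1444-198)/0.58 = 2148.28 C/mm


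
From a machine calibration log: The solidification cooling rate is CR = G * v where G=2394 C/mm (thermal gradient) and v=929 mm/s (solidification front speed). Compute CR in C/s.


CR = 2394 * 929 = 2224026 C/s


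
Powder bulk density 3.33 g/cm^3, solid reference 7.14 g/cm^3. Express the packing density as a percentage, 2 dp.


Packing = (3.33/7.14)*100 = 46.64 %


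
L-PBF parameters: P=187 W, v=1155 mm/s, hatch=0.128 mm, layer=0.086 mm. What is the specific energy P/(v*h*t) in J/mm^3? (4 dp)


Build rate = 1155 * 0.128 * 0.086 = 12.71424 mm^3/s
SE = 187 / 12.71424 = 14.7079 J/mm^3


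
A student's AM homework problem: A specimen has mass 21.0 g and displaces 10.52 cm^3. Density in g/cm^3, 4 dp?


rho = 21.0 / 10.52 = 1.9962 g/cm^3


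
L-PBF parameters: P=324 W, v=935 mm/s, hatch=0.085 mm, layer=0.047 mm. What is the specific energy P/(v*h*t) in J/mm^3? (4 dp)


Build rate = 935 * 0.085 * 0.047 = 3.735325 mm^3/s
SE = 324 / 3.735325 = 86.7394 J/mm^3


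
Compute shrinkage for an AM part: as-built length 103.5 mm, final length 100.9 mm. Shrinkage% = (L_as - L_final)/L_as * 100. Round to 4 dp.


Shrinkage = ((103.5-100.9)/103.5)*100 = 2.5121 %


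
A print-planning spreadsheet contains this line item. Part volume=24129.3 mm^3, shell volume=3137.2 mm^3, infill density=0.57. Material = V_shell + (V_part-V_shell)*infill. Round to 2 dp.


V_infill = (24129.3 - 3137.2) * 0.57 = 11965.5
V_total = 3137.2 + 11965.5 = 15102.7 mm^3


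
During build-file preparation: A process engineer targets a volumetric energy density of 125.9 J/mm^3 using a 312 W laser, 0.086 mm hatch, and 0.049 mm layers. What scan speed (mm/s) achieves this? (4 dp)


v = 312 / (125.9*0.086*0.049) = 588.0772 mm/s


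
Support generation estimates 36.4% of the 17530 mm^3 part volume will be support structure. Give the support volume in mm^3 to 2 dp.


V_support = 17530 * 0.364 = 6380.92 mm^3


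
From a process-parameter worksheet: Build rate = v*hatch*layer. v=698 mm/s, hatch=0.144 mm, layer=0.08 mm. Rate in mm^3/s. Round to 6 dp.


Rate = 698 * 0.144 * 0.08 = 8.04096 mm^3/s


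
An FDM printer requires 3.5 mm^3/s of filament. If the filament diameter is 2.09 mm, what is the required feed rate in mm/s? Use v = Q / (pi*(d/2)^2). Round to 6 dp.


A = pi*(2.09/2)^2 = 3.430698
v = 3.5 / 3.430698 = 1.020201 mm/s


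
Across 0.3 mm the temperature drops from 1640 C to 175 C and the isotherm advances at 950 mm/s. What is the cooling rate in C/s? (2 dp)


G = (1640-175)/0.3 = 4883.33333333 C/mm
CR = 4883.33333333 * 950 = 4639166.67 C/s


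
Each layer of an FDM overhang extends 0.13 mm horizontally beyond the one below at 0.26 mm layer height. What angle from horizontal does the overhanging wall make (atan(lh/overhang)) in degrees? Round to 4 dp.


angle = atan(0.26/0.13) = 63.4349 degrees


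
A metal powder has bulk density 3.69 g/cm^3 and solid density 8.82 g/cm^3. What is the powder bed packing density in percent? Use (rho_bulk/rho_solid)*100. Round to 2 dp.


Packing = (3.69/8.82)*100 = 41.84 %


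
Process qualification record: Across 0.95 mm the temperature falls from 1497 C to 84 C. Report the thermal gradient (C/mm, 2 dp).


G = (1497-84)/0.95 = 1487.37 C/mm


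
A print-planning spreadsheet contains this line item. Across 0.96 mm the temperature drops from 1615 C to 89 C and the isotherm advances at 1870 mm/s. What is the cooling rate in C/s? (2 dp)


G = (1615-89)/0.96 = 1589.58333333 C/mm
CR = 1589.58333333 * 1870 = 2972520.83 C/s


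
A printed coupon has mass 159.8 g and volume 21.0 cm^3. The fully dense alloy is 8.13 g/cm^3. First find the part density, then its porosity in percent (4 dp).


rho_part = 159.8 / 21.0 = 7.60952381 g/cm^3
Porosity = (1 - 7.60952381/8.13)*100 = 6.4019 %


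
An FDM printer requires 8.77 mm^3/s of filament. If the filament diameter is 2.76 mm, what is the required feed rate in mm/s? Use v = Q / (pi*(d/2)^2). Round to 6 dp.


A = pi*(2.76/2)^2 = 5.982849
v = 8.77 / 5.982849 = 1.465857 mm/s


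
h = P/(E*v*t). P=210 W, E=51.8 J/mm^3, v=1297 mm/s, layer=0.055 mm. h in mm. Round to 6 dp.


h = 210 / (51.8*1297*0.055) = 0.056831 mm


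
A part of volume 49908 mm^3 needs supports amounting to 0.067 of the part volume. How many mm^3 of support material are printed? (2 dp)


V_support = 49908 * 0.067 = 3343.84 mm^3


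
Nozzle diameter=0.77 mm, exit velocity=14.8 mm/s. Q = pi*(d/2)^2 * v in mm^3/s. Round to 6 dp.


A = pi*(0.77/2)^2 = 0.46566257 mm^2
Q = 0.46566257 * 14.8 = 6.891806 mm^3/s


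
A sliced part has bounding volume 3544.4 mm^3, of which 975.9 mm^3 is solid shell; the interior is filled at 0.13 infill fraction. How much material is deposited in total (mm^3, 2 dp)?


V_infill = (3544.4 - 975.9) * 0.13 = 333.91
V_total = 975.9 + 333.91 = 1309.81 mm^3


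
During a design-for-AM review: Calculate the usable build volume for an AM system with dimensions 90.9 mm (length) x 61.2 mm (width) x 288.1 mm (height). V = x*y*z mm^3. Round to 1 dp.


V = 90.9 * 61.2 * 288.1 = 1602723.3 mm^3


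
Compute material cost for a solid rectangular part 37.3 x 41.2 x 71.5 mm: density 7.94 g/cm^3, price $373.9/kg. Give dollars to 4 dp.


V = 37.3 * 41.2 * 71.5 = 109878.34 mm^3 = 109.87834 cm^3
Mass = 109.87834 * 7.94 / 1000 = 0.87243402 kg
Cost = 0.87243402 * 373.9 = 326.2031 $


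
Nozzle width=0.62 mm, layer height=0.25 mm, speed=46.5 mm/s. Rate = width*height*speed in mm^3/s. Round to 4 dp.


Rate = 0.62 * 0.25 * 46.5 = 7.2075 mm^3/s


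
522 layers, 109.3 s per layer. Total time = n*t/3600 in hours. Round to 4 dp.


t = 522 * 109.3 / 3600 = 15.8485 hrs


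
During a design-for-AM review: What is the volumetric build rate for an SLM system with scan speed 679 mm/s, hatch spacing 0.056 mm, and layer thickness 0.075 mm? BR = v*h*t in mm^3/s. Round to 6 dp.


Rate = 679 * 0.056 * 0.075 = 2.8518 mm^3/s


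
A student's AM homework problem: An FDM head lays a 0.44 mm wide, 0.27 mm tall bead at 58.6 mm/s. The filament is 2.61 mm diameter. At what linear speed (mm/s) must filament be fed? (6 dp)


Q = 0.44 * 0.27 * 58.6 = 6.96168 mm^3/s
A_fil = pi*(2.61/2)^2 = 5.35021083 mm^2
v_feed = 6.96168 / 5.35021083 = 1.301197 mm/s


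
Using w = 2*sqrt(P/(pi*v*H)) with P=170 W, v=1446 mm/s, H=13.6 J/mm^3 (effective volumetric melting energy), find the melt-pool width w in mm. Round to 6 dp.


w = 2*sqrt(170/(pi*1446*13.6)) = 0.104912 mm


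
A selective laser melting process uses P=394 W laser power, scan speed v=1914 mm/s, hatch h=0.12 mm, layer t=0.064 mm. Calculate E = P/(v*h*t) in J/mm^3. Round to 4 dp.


E = 394 / (1914*0.12*0.064) = 26.8036 J/mm^3


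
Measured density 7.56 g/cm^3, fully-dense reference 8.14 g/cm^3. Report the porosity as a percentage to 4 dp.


Porosity = (1-7.56/8.14)*100 = 7.1253 %


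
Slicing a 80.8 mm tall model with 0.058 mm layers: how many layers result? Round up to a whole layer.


Layers = ceil(80.8/0.058) = 1394


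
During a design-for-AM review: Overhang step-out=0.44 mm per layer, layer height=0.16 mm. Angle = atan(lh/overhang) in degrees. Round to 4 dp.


angle = atan(0.16/0.44) = 19.9831 degrees


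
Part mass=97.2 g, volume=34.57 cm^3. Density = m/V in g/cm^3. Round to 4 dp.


rho = 97.2 / 34.57 = 2.8117 g/cm^3


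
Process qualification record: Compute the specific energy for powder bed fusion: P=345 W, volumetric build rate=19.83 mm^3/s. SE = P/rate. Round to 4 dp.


SE = 345 / 19.83 = 17.3979 J/mm^3


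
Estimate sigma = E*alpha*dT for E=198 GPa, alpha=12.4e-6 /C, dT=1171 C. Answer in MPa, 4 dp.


sigma = 198*1000 * 12.4e-6 * 1171 = 2875.0392 MPa


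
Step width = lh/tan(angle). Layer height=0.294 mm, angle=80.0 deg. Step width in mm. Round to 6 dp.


step = 0.294 / tan(80.0) = 0.05184 mm


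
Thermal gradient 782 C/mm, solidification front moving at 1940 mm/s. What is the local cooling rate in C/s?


CR = 782 * 1940 = 1517080 C/s


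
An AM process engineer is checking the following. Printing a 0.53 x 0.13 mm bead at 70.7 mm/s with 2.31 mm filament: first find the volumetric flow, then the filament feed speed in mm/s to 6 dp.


Q = 0.53 * 0.13 * 70.7 = 4.87123 mm^3/s
A_fil = pi*(2.31/2)^2 = 4.19096314 mm^2
v_feed = 4.87123 / 4.19096314 = 1.162318 mm/s


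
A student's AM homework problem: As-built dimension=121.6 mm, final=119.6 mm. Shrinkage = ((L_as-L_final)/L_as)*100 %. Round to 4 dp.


Shrinkage = ((121.6-119.6)/121.6)*100 = 1.6447 %


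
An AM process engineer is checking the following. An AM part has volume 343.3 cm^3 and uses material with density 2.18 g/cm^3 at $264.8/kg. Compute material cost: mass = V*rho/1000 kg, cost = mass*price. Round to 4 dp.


Mass = 343.3*2.18/1000 = 0.748394 kg
Cost = 0.748394 * 264.8 = 198.1747 $


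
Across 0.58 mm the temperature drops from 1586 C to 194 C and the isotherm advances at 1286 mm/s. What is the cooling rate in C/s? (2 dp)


G = (1586-194)/0.58 = 2400.0 C/mm
CR = 2400.0 * 1286 = 3086400.0 C/s


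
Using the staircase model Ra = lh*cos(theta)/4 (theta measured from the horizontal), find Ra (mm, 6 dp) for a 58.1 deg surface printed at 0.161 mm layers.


Ra = 0.161 * cos(58.1) / 4 = 0.02127 mm


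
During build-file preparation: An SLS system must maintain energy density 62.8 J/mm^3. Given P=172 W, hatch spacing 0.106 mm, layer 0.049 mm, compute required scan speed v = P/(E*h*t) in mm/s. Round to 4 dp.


v = 172 / (62.8*0.106*0.049) = 527.311 mm/s


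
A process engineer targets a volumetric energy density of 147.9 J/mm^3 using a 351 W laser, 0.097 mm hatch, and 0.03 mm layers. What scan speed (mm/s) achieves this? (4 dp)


v = 351 / (147.9*0.097*0.03) = 815.5413 mm/s


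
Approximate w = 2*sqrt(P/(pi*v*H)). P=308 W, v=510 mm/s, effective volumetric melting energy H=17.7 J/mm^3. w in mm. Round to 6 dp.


w = 2*sqrt(308/(pi*510*17.7)) = 0.208429 mm


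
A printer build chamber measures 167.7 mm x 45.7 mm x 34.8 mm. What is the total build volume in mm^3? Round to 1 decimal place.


V = 167.7 * 45.7 * 34.8 = 266703.4 mm^3


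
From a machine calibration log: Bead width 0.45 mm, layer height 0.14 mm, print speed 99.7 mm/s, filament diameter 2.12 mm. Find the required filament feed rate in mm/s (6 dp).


Q = 0.45 * 0.14 * 99.7 = 6.2811 mm^3/s
A_fil = pi*(2.12/2)^2 = 3.52989351 mm^2
v_feed = 6.2811 / 3.52989351 = 1.779402 mm/s


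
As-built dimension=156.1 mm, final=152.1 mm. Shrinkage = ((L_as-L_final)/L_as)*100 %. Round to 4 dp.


Shrinkage = ((156.1-152.1)/156.1)*100 = 2.5625 %


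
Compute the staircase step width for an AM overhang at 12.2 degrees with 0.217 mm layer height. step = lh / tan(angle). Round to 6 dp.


step = 0.217 / tan(12.2) = 1.003665 mm


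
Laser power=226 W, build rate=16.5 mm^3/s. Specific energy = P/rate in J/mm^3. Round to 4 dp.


SE = 226 / 16.5 = 13.697 J/mm^3


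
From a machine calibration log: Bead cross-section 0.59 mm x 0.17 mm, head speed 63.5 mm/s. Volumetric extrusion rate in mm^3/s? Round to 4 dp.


Rate = 0.59 * 0.17 * 63.5 = 6.3691 mm^3/s


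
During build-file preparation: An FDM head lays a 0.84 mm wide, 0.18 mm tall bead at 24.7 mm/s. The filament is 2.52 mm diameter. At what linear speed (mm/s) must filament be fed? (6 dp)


Q = 0.84 * 0.18 * 24.7 = 3.73464 mm^3/s
A_fil = pi*(2.52/2)^2 = 4.9875925 mm^2
v_feed = 3.73464 / 4.9875925 = 0.748786 mm/s


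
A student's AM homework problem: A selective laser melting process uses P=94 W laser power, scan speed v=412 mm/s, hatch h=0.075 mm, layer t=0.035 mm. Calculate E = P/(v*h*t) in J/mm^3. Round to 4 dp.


E = 94 / (412*0.075*0.035) = 86.9163 J/mm^3


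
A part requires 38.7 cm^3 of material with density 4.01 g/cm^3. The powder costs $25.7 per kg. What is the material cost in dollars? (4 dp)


Mass = 38.7*4.01/1000 = 0.155187 kg
Cost = 0.155187 * 25.7 = 3.9883 $


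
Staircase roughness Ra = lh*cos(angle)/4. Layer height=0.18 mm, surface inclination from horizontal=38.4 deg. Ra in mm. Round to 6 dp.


Ra = 0.18 * cos(38.4) / 4 = 0.035266 mm


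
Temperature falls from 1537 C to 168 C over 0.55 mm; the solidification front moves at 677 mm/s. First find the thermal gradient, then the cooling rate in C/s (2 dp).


G = (1537-168)/0.55 = 2489.09090909 C/mm
CR = 2489.09090909 * 677 = 1685114.55 C/s


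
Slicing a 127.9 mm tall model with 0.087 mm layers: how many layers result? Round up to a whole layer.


Layers = ceil(127.9/0.087) = 1471


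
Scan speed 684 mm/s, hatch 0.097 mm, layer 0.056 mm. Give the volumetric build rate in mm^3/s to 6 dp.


Rate = 684 * 0.097 * 0.056 = 3.715488 mm^3/s


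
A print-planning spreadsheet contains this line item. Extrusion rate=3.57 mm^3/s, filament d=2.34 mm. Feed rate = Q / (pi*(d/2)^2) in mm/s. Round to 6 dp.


A = pi*(2.34/2)^2 = 4.300526
v = 3.57 / 4.300526 = 0.830131 mm/s


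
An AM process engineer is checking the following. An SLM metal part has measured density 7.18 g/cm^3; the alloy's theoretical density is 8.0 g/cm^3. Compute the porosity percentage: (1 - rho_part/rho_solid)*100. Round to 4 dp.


Porosity = (1-7.18/8.0)*100 = 10.25 %


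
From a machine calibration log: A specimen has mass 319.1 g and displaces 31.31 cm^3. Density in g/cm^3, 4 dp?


rho = 319.1 / 31.31 = 10.1916 g/cm^3


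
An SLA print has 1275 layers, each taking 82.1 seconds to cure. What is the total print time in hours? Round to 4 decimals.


t = 1275 * 82.1 / 3600 = 29.0771 hrs


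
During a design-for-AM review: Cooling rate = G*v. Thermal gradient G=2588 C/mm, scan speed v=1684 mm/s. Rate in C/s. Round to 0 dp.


CR = 2588 * 1684 = 4358192 C/s


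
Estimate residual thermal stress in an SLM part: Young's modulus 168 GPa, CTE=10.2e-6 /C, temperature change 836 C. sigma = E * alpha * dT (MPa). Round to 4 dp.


sigma = 168*1000 * 10.2e-6 * 836 = 1432.5696 MPa


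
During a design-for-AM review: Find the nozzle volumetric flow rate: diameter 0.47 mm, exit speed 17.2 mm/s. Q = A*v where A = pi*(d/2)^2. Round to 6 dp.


A = pi*(0.47/2)^2 = 0.17349445 mm^2
Q = 0.17349445 * 17.2 = 2.984105 mm^3/s


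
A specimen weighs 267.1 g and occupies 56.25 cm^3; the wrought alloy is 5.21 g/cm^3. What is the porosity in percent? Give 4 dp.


rho_part = 267.1 / 56.25 = 4.74844444 g/cm^3
Porosity = (1 - 4.74844444/5.21)*100 = 8.859 %


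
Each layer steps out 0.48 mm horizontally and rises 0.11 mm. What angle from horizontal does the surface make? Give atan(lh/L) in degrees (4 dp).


angle = atan(0.11/0.48) = 12.9074 degrees


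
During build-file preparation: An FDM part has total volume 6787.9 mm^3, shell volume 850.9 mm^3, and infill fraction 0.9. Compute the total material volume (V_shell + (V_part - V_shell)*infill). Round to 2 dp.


V_infill = (6787.9 - 850.9) * 0.9 = 5343.3
V_total = 850.9 + 5343.3 = 6194.2 mm^3


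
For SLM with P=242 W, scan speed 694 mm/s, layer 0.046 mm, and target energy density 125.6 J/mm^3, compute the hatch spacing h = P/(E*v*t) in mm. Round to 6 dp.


h = 242 / (125.6*694*0.046) = 0.060354 mm


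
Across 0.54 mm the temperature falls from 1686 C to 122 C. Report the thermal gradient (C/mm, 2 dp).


G = (1686-122)/0.54 = 2896.3 C/mm


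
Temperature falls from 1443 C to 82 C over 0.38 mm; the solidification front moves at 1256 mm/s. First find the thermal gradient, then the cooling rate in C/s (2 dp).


G = (1443-82)/0.38 = 3581.57894737 C/mm
CR = 3581.57894737 * 1256 = 4498463.16 C/s


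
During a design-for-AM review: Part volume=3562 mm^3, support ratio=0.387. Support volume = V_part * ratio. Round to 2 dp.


V_support = 3562 * 0.387 = 1378.49 mm^3


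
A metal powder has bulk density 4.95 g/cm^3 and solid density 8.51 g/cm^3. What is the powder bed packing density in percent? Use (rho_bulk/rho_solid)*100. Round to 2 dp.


Packing = (4.95/8.51)*100 = 58.17 %


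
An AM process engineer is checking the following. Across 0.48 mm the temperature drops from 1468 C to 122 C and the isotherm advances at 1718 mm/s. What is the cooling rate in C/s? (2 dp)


G = (1468-122)/0.48 = 2804.16666667 C/mm
CR = 2804.16666667 * 1718 = 4817558.33 C/s


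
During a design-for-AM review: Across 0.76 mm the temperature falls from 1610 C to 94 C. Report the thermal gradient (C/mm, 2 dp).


G = (1610-94)/0.76 = 1994.74 C/mm


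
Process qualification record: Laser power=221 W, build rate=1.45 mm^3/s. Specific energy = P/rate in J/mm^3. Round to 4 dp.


SE = 221 / 1.45 = 152.4138 J/mm^3


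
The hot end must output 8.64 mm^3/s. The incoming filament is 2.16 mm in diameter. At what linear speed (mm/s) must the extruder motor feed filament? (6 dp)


A = pi*(2.16/2)^2 = 3.664354
v = 8.64 / 3.664354 = 2.357851 mm/s


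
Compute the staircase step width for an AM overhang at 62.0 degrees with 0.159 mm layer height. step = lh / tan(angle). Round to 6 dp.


step = 0.159 / tan(62.0) = 0.084542 mm


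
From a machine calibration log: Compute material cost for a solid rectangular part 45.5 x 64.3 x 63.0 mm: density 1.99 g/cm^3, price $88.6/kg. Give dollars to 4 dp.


V = 45.5 * 64.3 * 63.0 = 184315.95 mm^3 = 184.31595 cm^3
Mass = 184.31595 * 1.99 / 1000 = 0.36678874 kg
Cost = 0.36678874 * 88.6 = 32.4975 $


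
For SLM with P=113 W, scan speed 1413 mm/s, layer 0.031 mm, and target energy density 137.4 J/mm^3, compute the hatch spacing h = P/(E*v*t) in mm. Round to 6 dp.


h = 113 / (137.4*1413*0.031) = 0.018775 mm


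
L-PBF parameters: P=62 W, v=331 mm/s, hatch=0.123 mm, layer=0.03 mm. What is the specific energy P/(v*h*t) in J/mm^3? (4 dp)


Build rate = 331 * 0.123 * 0.03 = 1.22139 mm^3/s
SE = 62 / 1.22139 = 50.7618 J/mm^3


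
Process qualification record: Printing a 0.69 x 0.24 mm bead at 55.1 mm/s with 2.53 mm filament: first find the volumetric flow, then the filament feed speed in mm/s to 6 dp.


Q = 0.69 * 0.24 * 55.1 = 9.12456 mm^3/s
A_fil = pi*(2.53/2)^2 = 5.0272551 mm^2
v_feed = 9.12456 / 5.0272551 = 1.815018 mm/s


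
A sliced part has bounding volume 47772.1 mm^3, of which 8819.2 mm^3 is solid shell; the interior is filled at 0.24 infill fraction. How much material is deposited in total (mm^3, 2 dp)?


V_infill = (47772.1 - 8819.2) * 0.24 = 9348.7
V_total = 8819.2 + 9348.7 = 18167.9 mm^3


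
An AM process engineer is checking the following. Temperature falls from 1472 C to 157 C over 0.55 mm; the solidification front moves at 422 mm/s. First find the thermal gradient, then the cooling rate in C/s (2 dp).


G = (1472-157)/0.55 = 2390.90909091 C/mm
CR = 2390.90909091 * 422 = 1008963.64 C/s


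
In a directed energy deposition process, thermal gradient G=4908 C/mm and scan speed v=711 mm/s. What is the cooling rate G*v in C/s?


CR = 4908 * 711 = 3489588 C/s
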